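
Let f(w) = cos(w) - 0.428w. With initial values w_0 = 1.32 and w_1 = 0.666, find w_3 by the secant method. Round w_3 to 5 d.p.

1.08903

Secant update: w_(k+1) = w_k − f(w_k)·(w_k − w_(k-1))/(f(w_k) − f(w_(k-1))).
f(w_0) = -0.316785, f(w_1) = 0.501251
w_2 = 0.666000 - (0.501251)·(0.666000 - 1.320000)/(0.501251 - (-0.316785)) = 1.066738; f(w_2) = 0.026419
w_3 = 1.066738 - (0.026419)·(1.066738 - 0.666000)/(0.026419 - (0.501251)) = 1.089035; f(w_3) = -0.002766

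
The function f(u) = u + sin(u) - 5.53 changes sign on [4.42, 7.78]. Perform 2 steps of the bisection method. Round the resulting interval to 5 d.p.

f(4.420000) = -2.067558, f(7.780000) = 3.247265 (opposite signs)
step 1: m = 6.100000, f(m) = 0.387837 > 0 → root in [4.420000, 6.100000]
step 2: m = 5.260000, f(m) = -1.123771 < 0 → root in [5.260000, 6.100000]

[5.26000, 6.10000]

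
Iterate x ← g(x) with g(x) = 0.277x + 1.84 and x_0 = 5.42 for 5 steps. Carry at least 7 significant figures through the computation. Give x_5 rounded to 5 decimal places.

2.54964

x_1 = g(5.420000) = 3.341340
x_2 = g(3.341340) = 2.765551
x_3 = g(2.765551) = 2.606058
x_4 = g(2.606058) = 2.561878
x_5 = g(2.561878) = 2.549640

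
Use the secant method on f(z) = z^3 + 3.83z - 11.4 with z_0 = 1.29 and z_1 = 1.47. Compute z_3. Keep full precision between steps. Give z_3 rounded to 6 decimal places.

f(z_0) = -4.312611, f(z_1) = -2.593377
z_2 = 1.470000 - (-2.593377)·(1.470000 - 1.290000)/(-2.593377 - (-4.312611)) = 1.741521; f(z_2) = 0.551874
z_3 = 1.741521 - (0.551874)·(1.741521 - 1.470000)/(0.551874 - (-2.593377)) = 1.693879; f(z_3) = -0.052321

1.693879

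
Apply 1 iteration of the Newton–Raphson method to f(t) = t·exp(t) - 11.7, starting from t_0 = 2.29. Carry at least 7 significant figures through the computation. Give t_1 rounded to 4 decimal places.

1.9541

Newton update: t ← t − f(t)/f'(t).
f'(t) = (t + 1)·exp(t)
t_0 = 2.290000: f = 10.913607, f' = 32.488545 → t_1 = 2.290000 - (10.913607)/(32.488545) = 1.954078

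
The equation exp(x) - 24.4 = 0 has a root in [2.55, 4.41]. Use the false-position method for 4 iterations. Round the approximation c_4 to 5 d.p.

3.15351

f(2.550000) = -11.592896, f(4.410000) = 57.869464
step 1: c = 2.860424, f(c) = -6.931067 < 0 → new bracket [2.860424, 4.410000]
step 2: c = 3.026167, f(c) = -3.781953 < 0 → new bracket [3.026167, 4.410000]
step 3: c = 3.111057, f(c) = -1.955248 < 0 → new bracket [3.111057, 4.410000]
step 4: c = 3.153510, f(c) = -0.981879 < 0 → new bracket [3.153510, 4.410000]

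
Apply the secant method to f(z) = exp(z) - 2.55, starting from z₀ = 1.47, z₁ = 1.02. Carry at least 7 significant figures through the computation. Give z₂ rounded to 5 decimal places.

f(z_0) = 1.799235, f(z_1) = 0.223195
z_2 = 1.020000 - (0.223195)·(1.020000 - 1.470000)/(0.223195 - (1.799235)) = 0.956272; f(z_2) = 0.051979

0.95627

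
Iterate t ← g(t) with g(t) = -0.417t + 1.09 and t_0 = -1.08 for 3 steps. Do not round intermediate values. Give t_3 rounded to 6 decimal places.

t_1 = g(-1.080000) = 1.540360
t_2 = g(1.540360) = 0.447670
t_3 = g(0.447670) = 0.903322

0.903322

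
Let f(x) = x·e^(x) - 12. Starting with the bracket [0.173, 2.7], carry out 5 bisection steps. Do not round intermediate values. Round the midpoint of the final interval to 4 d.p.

1.8708

f(0.173000) = -11.794326, f(2.700000) = 28.175276 (opposite signs)
step 1: m = 1.436500, f(m) = -5.958154 < 0 → root in [1.436500, 2.700000]
step 2: m = 2.068250, f(m) = 4.361857 > 0 → root in [1.436500, 2.068250]
step 3: m = 1.752375, f(m) = -1.891800 < 0 → root in [1.752375, 2.068250]
step 4: m = 1.910312, f(m) = 0.904542 > 0 → root in [1.752375, 1.910312]
step 5: m = 1.831344, f(m) = -0.568260 < 0 → root in [1.831344, 1.910312]
Midpoint of [1.831344, 1.910312] = 1.870828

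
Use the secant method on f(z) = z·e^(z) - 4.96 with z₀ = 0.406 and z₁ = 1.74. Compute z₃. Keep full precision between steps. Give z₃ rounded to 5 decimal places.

f(z_0) = -4.350674, f(z_1) = 4.953378
z_2 = 1.740000 - (4.953378)·(1.740000 - 0.406000)/(4.953378 - (-4.350674)) = 1.029793; f(z_2) = -2.076081
z_3 = 1.029793 - (-2.076081)·(1.029793 - 1.740000)/(-2.076081 - (4.953378)) = 1.239545; f(z_3) = -0.678557

1.23955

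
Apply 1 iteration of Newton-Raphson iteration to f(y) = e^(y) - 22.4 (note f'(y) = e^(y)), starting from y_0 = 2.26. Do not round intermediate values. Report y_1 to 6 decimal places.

Newton update: y ← y − f(y)/f'(y).
y_0 = 2.260000: f = -12.816911, f' = 9.583089 → y_1 = 2.260000 - (-12.816911)/(9.583089) = 3.597451

3.597451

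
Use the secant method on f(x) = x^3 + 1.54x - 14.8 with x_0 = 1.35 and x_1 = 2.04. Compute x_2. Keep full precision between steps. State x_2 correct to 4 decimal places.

Secant update: x_(k+1) = x_k − f(x_k)·(x_k − x_(k-1))/(f(x_k) − f(x_(k-1))).
f(x_0) = -10.260625, f(x_1) = -3.168736
x_2 = 2.040000 - (-3.168736)·(2.040000 - 1.350000)/(-3.168736 - (-10.260625)) = 2.348300; f(x_2) = 1.766109

2.3483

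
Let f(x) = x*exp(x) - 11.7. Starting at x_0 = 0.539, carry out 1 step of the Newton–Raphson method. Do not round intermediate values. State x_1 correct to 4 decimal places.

4.6235

Newton update: x ← x − f(x)/f'(x).
f'(x) = (x+1)*exp(x)
x_0 = 0.539000: f = -10.775997, f' = 2.638295 → x_1 = 0.539000 - (-10.775997)/(2.638295) = 4.623455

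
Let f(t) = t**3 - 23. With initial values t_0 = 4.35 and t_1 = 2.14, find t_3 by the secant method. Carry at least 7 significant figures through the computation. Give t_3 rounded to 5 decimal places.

Secant update: t_(k+1) = t_k − f(t_k)·(t_k − t_(k-1))/(f(t_k) − f(t_(k-1))).
f(t_0) = 59.312875, f(t_1) = -13.199656
t_2 = 2.140000 - (-13.199656)·(2.140000 - 4.350000)/(-13.199656 - (59.312875)) = 2.542292; f(t_2) = -6.568527
t_3 = 2.542292 - (-6.568527)·(2.542292 - 2.140000)/(-6.568527 - (-13.199656)) = 2.940787; f(t_3) = 2.432595

2.94079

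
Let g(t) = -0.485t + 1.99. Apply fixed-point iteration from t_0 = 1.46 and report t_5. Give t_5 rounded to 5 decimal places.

1.33685

t_1 = g(1.460000) = 1.281900
t_2 = g(1.281900) = 1.368278
t_3 = g(1.368278) = 1.326385
t_4 = g(1.326385) = 1.346703
t_5 = g(1.346703) = 1.336849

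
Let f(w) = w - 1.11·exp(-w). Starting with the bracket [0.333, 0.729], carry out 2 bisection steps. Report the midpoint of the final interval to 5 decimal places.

f(0.333000) = -0.462615, f(0.729000) = 0.193546 (opposite signs)
step 1: m = 0.531000, f(m) = -0.121698 < 0 → root in [0.531000, 0.729000]
step 2: m = 0.630000, f(m) = 0.038823 > 0 → root in [0.531000, 0.630000]
Midpoint of [0.531000, 0.630000] = 0.580500

0.58050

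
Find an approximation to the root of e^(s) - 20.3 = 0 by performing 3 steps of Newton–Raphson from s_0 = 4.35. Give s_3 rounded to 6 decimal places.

3.021251

Newton update: s ← s − f(s)/f'(s).
f'(s) = e^(s)
s_0 = 4.350000: f = 57.178463, f' = 77.478463 → s_1 = 4.350000 - (57.178463)/(77.478463) = 3.612008
s_1 = 3.612008: f = 16.740366, f' = 37.040366 → s_2 = 3.612008 - (16.740366)/(37.040366) = 3.160059
s_2 = 3.160059: f = 3.271987, f' = 23.571987 → s_3 = 3.160059 - (3.271987)/(23.571987) = 3.021251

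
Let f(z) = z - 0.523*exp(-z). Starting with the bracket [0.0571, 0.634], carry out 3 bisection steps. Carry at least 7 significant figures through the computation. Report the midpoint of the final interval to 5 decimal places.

0.38161

f(0.057100) = -0.436873, f(0.634000) = 0.356566 (opposite signs)
step 1: m = 0.345550, f(m) = -0.024646 < 0 → root in [0.345550, 0.634000]
step 2: m = 0.489775, f(m) = 0.169299 > 0 → root in [0.345550, 0.489775]
step 3: m = 0.417663, f(m) = 0.073223 > 0 → root in [0.345550, 0.417663]
Midpoint of [0.345550, 0.417663] = 0.381606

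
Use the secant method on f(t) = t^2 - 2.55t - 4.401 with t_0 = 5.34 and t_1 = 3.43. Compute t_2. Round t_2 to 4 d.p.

f(t_0) = 10.497600, f(t_1) = -1.382600
t_2 = 3.430000 - (-1.382600)·(3.430000 - 5.340000)/(-1.382600 - (10.497600)) = 3.652283; f(t_2) = -0.375151

3.6523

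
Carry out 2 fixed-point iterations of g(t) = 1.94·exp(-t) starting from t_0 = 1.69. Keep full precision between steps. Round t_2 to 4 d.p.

t_1 = g(1.690000) = 0.357968
t_2 = g(0.357968) = 1.356245

1.3562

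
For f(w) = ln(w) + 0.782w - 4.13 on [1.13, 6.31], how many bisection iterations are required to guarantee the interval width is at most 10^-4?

16

Initial width b − a = 6.31 − 1.13 = 5.180000.
After n steps the width is (b−a)/2^n; need (b−a)/2^n ≤ 10^-4.
So n ≥ log₂(5.180000/10^-4) = log₂(51800.0000) ≈ 15.6607.
Hence n = 16.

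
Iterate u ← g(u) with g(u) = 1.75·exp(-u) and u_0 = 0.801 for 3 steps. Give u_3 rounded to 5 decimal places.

0.78807

u_1 = g(0.801000) = 0.785540
u_2 = g(0.785540) = 0.797779
u_3 = g(0.797779) = 0.788074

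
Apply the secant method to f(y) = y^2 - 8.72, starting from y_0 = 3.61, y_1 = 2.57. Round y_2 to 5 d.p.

2.91225

f(y_0) = 4.312100, f(y_1) = -2.115100
y_2 = 2.570000 - (-2.115100)·(2.570000 - 3.610000)/(-2.115100 - (4.312100)) = 2.912249; f(y_2) = -0.238805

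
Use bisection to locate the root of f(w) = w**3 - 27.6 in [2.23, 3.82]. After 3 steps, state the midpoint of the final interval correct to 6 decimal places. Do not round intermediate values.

f(2.230000) = -16.510433, f(3.820000) = 28.142968 (opposite signs)
step 1: m = 3.025000, f(m) = 0.080641 > 0 → root in [2.230000, 3.025000]
step 2: m = 2.627500, f(m) = -9.460380 < 0 → root in [2.627500, 3.025000]
step 3: m = 2.826250, f(m) = -5.024794 < 0 → root in [2.826250, 3.025000]
Midpoint of [2.826250, 3.025000] = 2.925625

2.925625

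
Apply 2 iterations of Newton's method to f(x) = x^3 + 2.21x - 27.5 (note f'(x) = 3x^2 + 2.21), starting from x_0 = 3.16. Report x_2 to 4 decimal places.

2.7755

x_0 = 3.160000: f = 11.038096, f' = 32.166800 → x_1 = 3.160000 - (11.038096)/(32.166800) = 2.816848
x_1 = 2.816848: f = 1.075893, f' = 26.013901 → x_2 = 2.816848 - (1.075893)/(26.013901) = 2.775490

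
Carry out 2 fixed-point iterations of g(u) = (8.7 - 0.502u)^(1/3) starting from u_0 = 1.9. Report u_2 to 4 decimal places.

1.9753

u_1 = g(1.900000) = 1.978622
u_2 = g(1.978622) = 1.975256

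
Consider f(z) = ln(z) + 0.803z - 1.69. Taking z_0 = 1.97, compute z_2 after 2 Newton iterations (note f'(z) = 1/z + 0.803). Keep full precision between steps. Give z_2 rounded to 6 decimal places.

1.554846

Newton update: z ← z − f(z)/f'(z).
z_0 = 1.970000: f = 0.569944, f' = 1.310614 → z_1 = 1.970000 - (0.569944)/(1.310614) = 1.535132
z_1 = 1.535132: f = -0.028672, f' = 1.454410 → z_2 = 1.535132 - (-0.028672)/(1.454410) = 1.554846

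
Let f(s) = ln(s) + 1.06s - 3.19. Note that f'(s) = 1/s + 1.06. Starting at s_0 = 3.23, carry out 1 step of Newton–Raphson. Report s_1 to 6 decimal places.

2.203215

Newton update: s ← s − f(s)/f'(s).
s_0 = 3.230000: f = 1.406282, f' = 1.369598 → s_1 = 3.230000 - (1.406282)/(1.369598) = 2.203215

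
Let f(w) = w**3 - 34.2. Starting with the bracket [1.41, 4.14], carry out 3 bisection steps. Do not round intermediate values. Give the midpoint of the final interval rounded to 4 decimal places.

3.2869

f(1.410000) = -31.396779, f(4.140000) = 36.757944 (opposite signs)
step 1: m = 2.775000, f(m) = -12.830766 < 0 → root in [2.775000, 4.140000]
step 2: m = 3.457500, f(m) = 7.132014 > 0 → root in [2.775000, 3.457500]
step 3: m = 3.116250, f(m) = -3.938052 < 0 → root in [3.116250, 3.457500]
Midpoint of [3.116250, 3.457500] = 3.286875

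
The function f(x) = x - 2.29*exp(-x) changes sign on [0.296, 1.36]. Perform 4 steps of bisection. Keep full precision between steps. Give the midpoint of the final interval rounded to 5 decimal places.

f(0.296000) = -1.407273, f(1.360000) = 0.772247 (opposite signs)
step 1: m = 0.828000, f(m) = -0.172552 < 0 → root in [0.828000, 1.360000]
step 2: m = 1.094000, f(m) = 0.327138 > 0 → root in [0.828000, 1.094000]
step 3: m = 0.961000, f(m) = 0.085052 > 0 → root in [0.828000, 0.961000]
step 4: m = 0.894500, f(m) = -0.041679 < 0 → root in [0.894500, 0.961000]
Midpoint of [0.894500, 0.961000] = 0.927750

0.92775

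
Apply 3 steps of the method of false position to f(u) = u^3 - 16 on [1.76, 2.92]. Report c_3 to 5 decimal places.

False-position update: c = (a·f(b) − b·f(a))/(f(b) − f(a)); replace the endpoint whose sign matches f(c).
f(1.760000) = -10.548224, f(2.920000) = 8.897088
step 1: c = 2.389249, f(c) = -2.360949 < 0 → new bracket [2.389249, 2.920000]
step 2: c = 2.500554, f(c) = -0.364612 < 0 → new bracket [2.500554, 2.920000]
step 3: c = 2.517067, f(c) = -0.052813 < 0 → new bracket [2.517067, 2.920000]

2.51707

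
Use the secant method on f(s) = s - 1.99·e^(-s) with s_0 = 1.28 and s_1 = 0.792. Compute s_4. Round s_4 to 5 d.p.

0.85030

f(s_0) = 0.726706, f(s_1) = -0.109347
s_2 = 0.792000 - (-0.109347)·(0.792000 - 1.280000)/(-0.109347 - (0.726706)) = 0.855825; f(s_2) = 0.010210
s_3 = 0.855825 - (0.010210)·(0.855825 - 0.792000)/(0.010210 - (-0.109347)) = 0.850375; f(s_3) = 0.000138
s_4 = 0.850375 - (0.000138)·(0.850375 - 0.855825)/(0.000138 - (0.010210)) = 0.850300; f(s_4) = -0.000000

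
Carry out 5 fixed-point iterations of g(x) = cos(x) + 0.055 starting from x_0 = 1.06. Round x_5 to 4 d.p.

x_1 = g(1.060000) = 0.543872
x_2 = g(0.543872) = 0.910711
x_3 = g(0.910711) = 0.668184
x_4 = g(0.668184) = 0.839948
x_5 = g(0.839948) = 0.722501

0.7225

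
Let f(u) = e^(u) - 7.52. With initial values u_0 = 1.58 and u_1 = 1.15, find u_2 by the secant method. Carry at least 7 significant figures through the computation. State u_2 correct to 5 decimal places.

2.25539

f(u_0) = -2.665044, f(u_1) = -4.361807
u_2 = 1.150000 - (-4.361807)·(1.150000 - 1.580000)/(-4.361807 - (-2.665044)) = 2.255385; f(u_2) = 2.018970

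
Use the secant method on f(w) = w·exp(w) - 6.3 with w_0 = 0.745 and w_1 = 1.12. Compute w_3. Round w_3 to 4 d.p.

1.4038

f(w_0) = -4.730701, f(w_1) = -2.867363
w_2 = 1.120000 - (-2.867363)·(1.120000 - 0.745000)/(-2.867363 - (-4.730701)) = 1.697062; f(w_2) = 2.962373
w_3 = 1.697062 - (2.962373)·(1.697062 - 1.120000)/(2.962373 - (-2.867363)) = 1.403829; f(w_3) = -0.585357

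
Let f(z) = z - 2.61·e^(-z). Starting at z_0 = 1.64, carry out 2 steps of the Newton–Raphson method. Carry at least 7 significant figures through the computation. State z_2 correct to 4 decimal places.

0.9776

Newton update: z ← z − f(z)/f'(z).
f'(z) = 1 + 2.61·e^(-z)
z_0 = 1.640000: f = 1.133712, f' = 1.506288 → z_1 = 1.640000 - (1.133712)/(1.506288) = 0.887347
z_1 = 0.887347: f = -0.187312, f' = 2.074659 → z_2 = 0.887347 - (-0.187312)/(2.074659) = 0.977633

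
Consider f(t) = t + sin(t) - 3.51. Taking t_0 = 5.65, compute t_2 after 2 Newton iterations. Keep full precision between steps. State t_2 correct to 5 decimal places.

f'(t) = 1 + cos(t)
t_0 = 5.650000: f = 1.548284, f' = 1.806147 → t_1 = 5.650000 - (1.548284)/(1.806147) = 4.792769
t_1 = 4.792769: f = 0.285998, f' = 1.080294 → t_2 = 4.792769 - (0.285998)/(1.080294) = 4.528028

4.52803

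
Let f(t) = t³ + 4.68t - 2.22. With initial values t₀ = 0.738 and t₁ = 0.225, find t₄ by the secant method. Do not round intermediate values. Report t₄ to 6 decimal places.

0.454318

f(t_0) = 1.635787, f(t_1) = -1.155609
t_2 = 0.225000 - (-1.155609)·(0.225000 - 0.738000)/(-1.155609 - (1.635787)) = 0.437377; f(t_2) = -0.089408
t_3 = 0.437377 - (-0.089408)·(0.437377 - 0.225000)/(-0.089408 - (-1.155609)) = 0.455186; f(t_3) = 0.004581
t_4 = 0.455186 - (0.004581)·(0.455186 - 0.437377)/(0.004581 - (-0.089408)) = 0.454318; f(t_4) = -0.000020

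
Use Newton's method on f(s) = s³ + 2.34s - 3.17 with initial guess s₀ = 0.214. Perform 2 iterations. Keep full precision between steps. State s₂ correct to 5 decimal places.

1.01716

f'(s) = 3s² + 2.34
s_0 = 0.214000: f = -2.659440, f' = 2.477388 → s_1 = 0.214000 - (-2.659440)/(2.477388) = 1.287485
s_1 = 1.287485: f = 1.976875, f' = 7.312855 → s_2 = 1.287485 - (1.976875)/(7.312855) = 1.017157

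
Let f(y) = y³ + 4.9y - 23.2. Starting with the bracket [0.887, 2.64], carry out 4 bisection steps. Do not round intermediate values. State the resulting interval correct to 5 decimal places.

f(0.887000) = -18.155836, f(2.640000) = 8.135744 (opposite signs)
step 1: m = 1.763500, f(m) = -9.074484 < 0 → root in [1.763500, 2.640000]
step 2: m = 2.201750, f(m) = -1.737995 < 0 → root in [2.201750, 2.640000]
step 3: m = 2.420875, f(m) = 2.850154 > 0 → root in [2.201750, 2.420875]
step 4: m = 2.311313, f(m) = 0.472845 > 0 → root in [2.201750, 2.311313]

[2.20175, 2.31131]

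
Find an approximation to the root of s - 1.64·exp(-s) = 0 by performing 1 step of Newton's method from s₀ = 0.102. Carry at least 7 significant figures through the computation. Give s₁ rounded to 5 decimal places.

f'(s) = 1 + 1.64·exp(-s)
s_0 = 0.102000: f = -1.378968, f' = 2.480968 → s_1 = 0.102000 - (-1.378968)/(2.480968) = 0.657819

0.65782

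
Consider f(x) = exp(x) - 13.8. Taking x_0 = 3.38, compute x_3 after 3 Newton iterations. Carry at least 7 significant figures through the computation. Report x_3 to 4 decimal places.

2.6249

f'(x) = exp(x)
x_0 = 3.380000: f = 15.570771, f' = 29.370771 → x_1 = 3.380000 - (15.570771)/(29.370771) = 2.849855
x_1 = 2.849855: f = 3.485273, f' = 17.285273 → x_2 = 2.849855 - (3.485273)/(17.285273) = 2.648222
x_2 = 2.648222: f = 0.328900, f' = 14.128900 → x_3 = 2.648222 - (0.328900)/(14.128900) = 2.624944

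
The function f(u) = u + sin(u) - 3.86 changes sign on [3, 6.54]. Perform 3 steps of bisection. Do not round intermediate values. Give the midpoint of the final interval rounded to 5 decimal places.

4.99125

f(3.000000) = -0.718880, f(6.540000) = 2.934001 (opposite signs)
step 1: m = 4.770000, f(m) = -0.088341 < 0 → root in [4.770000, 6.540000]
step 2: m = 5.655000, f(m) = 1.207323 > 0 → root in [4.770000, 5.655000]
step 3: m = 5.212500, f(m) = 0.474971 > 0 → root in [4.770000, 5.212500]
Midpoint of [4.770000, 5.212500] = 4.991250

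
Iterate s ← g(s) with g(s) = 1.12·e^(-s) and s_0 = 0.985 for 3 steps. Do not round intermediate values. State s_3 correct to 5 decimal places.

0.53588

s_1 = g(0.985000) = 0.418252
s_2 = g(0.418252) = 0.737180
s_3 = g(0.737180) = 0.535877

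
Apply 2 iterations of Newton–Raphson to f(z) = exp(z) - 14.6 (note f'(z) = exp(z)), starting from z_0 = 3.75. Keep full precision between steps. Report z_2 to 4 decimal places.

z_0 = 3.750000: f = 27.921082, f' = 42.521082 → z_1 = 3.750000 - (27.921082)/(42.521082) = 3.093359
z_1 = 3.093359: f = 7.451025, f' = 22.051025 → z_2 = 3.093359 - (7.451025)/(22.051025) = 2.755460

2.7555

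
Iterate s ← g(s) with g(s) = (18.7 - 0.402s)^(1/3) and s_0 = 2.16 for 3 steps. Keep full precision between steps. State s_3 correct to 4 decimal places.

2.6038

s_1 = g(2.160000) = 2.612547
s_2 = g(2.612547) = 2.603632
s_3 = g(2.603632) = 2.603808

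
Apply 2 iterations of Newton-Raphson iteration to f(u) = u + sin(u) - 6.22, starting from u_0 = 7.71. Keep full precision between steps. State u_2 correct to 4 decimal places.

Newton update: u ← u − f(u)/f'(u).
f'(u) = 1 + cos(u)
u_0 = 7.710000: f = 2.479653, f' = 1.143485 → u_1 = 7.710000 - (2.479653)/(1.143485) = 5.541495
u_1 = 5.541495: f = -1.354041, f' = 1.737328 → u_2 = 5.541495 - (-1.354041)/(1.737328) = 6.320876

6.3209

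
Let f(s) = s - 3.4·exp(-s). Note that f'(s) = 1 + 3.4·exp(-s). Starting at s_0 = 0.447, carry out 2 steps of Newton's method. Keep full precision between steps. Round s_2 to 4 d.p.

1.1109

Newton update: s ← s − f(s)/f'(s).
s_0 = 0.447000: f = -1.727449, f' = 3.174449 → s_1 = 0.447000 - (-1.727449)/(3.174449) = 0.991173
s_1 = 0.991173: f = -0.270707, f' = 2.261880 → s_2 = 0.991173 - (-0.270707)/(2.261880) = 1.110855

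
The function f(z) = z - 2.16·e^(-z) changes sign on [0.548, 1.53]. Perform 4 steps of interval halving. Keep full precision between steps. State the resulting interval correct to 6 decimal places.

[0.854875, 0.916250]

f(0.548000) = -0.700707, f(1.530000) = 1.062283 (opposite signs)
step 1: m = 1.039000, f(m) = 0.274774 > 0 → root in [0.548000, 1.039000]
step 2: m = 0.793500, f(m) = -0.183380 < 0 → root in [0.793500, 1.039000]
step 3: m = 0.916250, f(m) = 0.052215 > 0 → root in [0.793500, 0.916250]
step 4: m = 0.854875, f(m) = -0.063852 < 0 → root in [0.854875, 0.916250]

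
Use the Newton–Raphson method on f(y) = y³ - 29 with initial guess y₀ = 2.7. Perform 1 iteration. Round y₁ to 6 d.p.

3.126017

f'(y) = 3y²
y_0 = 2.700000: f = -9.317000, f' = 21.870000 → y_1 = 2.700000 - (-9.317000)/(21.870000) = 3.126017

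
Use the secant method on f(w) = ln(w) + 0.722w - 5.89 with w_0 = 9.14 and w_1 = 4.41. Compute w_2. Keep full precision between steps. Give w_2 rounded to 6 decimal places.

5.804974

f(w_0) = 2.921740, f(w_1) = -1.222105
w_2 = 4.410000 - (-1.222105)·(4.410000 - 9.140000)/(-1.222105 - (2.921740)) = 5.804974; f(w_2) = 0.059907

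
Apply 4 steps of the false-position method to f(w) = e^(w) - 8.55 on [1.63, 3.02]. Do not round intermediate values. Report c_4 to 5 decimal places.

2.13481

f(1.630000) = -3.446125, f(3.020000) = 11.941292
step 1: c = 1.941301, f(c) = -1.582192 < 0 → new bracket [1.941301, 3.020000]
step 2: c = 2.067504, f(c) = -0.644932 < 0 → new bracket [2.067504, 3.020000]
step 3: c = 2.116311, f(c) = -0.249539 < 0 → new bracket [2.116311, 3.020000]
step 4: c = 2.134809, f(c) = -0.094569 < 0 → new bracket [2.134809, 3.020000]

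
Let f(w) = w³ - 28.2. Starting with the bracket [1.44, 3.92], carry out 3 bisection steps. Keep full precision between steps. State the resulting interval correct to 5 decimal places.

[2.99000, 3.30000]

f(1.440000) = -25.214016, f(3.920000) = 32.036288 (opposite signs)
step 1: m = 2.680000, f(m) = -8.951168 < 0 → root in [2.680000, 3.920000]
step 2: m = 3.300000, f(m) = 7.737000 > 0 → root in [2.680000, 3.300000]
step 3: m = 2.990000, f(m) = -1.469101 < 0 → root in [2.990000, 3.300000]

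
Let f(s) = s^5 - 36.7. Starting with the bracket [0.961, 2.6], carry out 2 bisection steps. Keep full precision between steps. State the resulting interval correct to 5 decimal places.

f(0.961000) = -35.880372, f(2.600000) = 82.113760 (opposite signs)
step 1: m = 1.780500, f(m) = -18.805899 < 0 → root in [1.780500, 2.600000]
step 2: m = 2.190250, f(m) = 13.704399 > 0 → root in [1.780500, 2.190250]

[1.78050, 2.19025]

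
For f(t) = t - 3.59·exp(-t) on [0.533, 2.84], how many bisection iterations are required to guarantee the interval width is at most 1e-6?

Initial width b − a = 2.84 − 0.533 = 2.307000.
After n steps the width is (b−a)/2^n; need (b−a)/2^n ≤ 1e-6.
So n ≥ log₂(2.307000/1e-6) = log₂(2307000.0000) ≈ 21.1376.
Hence n = 22.

22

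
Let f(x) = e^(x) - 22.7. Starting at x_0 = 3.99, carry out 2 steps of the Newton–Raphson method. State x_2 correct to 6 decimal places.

3.160021

f'(x) = e^(x)
x_0 = 3.990000: f = 31.354889, f' = 54.054889 → x_1 = 3.990000 - (31.354889)/(54.054889) = 3.409944
x_1 = 3.409944: f = 7.563535, f' = 30.263535 → x_2 = 3.409944 - (7.563535)/(30.263535) = 3.160021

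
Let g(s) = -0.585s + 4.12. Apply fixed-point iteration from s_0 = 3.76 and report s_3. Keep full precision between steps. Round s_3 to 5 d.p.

s_1 = g(3.760000) = 1.920400
s_2 = g(1.920400) = 2.996566
s_3 = g(2.996566) = 2.367009

2.36701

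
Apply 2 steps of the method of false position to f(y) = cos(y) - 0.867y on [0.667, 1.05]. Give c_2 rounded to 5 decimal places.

0.80163

f(0.667000) = 0.207392, f(1.050000) = -0.412779
step 1: c = 0.795079, f(c) = 0.010894 > 0 → new bracket [0.795079, 1.050000]
step 2: c = 0.801634, f(c) = 0.000516 > 0 → new bracket [0.801634, 1.050000]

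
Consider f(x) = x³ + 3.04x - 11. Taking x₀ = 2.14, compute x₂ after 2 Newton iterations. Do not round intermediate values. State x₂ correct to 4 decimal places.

f'(x) = 3x² + 3.04
x_0 = 2.140000: f = 5.305944, f' = 16.778800 → x_1 = 2.140000 - (5.305944)/(16.778800) = 1.823771
x_1 = 1.823771: f = 0.610382, f' = 13.018421 → x_2 = 1.823771 - (0.610382)/(13.018421) = 1.776885

1.7769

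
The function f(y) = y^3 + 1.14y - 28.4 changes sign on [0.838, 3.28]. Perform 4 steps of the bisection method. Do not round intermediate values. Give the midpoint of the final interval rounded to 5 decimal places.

f(0.838000) = -26.856200, f(3.280000) = 10.626752 (opposite signs)
step 1: m = 2.059000, f(m) = -17.323649 < 0 → root in [2.059000, 3.280000]
step 2: m = 2.669500, f(m) = -6.333298 < 0 → root in [2.669500, 3.280000]
step 3: m = 2.974750, f(m) = 1.315187 > 0 → root in [2.669500, 2.974750]
step 4: m = 2.822125, f(m) = -2.706275 < 0 → root in [2.822125, 2.974750]
Midpoint of [2.822125, 2.974750] = 2.898438

2.89844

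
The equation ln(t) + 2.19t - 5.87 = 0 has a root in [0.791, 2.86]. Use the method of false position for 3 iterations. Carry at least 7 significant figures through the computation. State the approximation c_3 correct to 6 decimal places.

2.300439

f(0.791000) = -4.372167, f(2.860000) = 1.444222
step 1: c = 2.346263, f(c) = 0.121140 > 0 → new bracket [0.791000, 2.346263]
step 2: c = 2.304333, f(c) = 0.011281 > 0 → new bracket [0.791000, 2.304333]
step 3: c = 2.300439, f(c) = 0.001060 > 0 → new bracket [0.791000, 2.300439]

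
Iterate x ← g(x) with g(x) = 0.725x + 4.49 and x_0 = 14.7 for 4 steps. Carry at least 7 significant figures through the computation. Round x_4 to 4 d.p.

x_1 = g(14.700000) = 15.147500
x_2 = g(15.147500) = 15.471937
x_3 = g(15.471937) = 15.707155
x_4 = g(15.707155) = 15.877687

15.8777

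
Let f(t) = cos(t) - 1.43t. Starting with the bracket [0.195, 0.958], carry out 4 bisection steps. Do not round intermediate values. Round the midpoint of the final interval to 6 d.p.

0.600344

f(0.195000) = 0.702198, f(0.958000) = -0.794783 (opposite signs)
step 1: m = 0.576500, f(m) = 0.013981 > 0 → root in [0.576500, 0.958000]
step 2: m = 0.767250, f(m) = -0.377345 < 0 → root in [0.576500, 0.767250]
step 3: m = 0.671875, f(m) = -0.178125 < 0 → root in [0.576500, 0.671875]
step 4: m = 0.624188, f(m) = -0.081150 < 0 → root in [0.576500, 0.624188]
Midpoint of [0.576500, 0.624188] = 0.600344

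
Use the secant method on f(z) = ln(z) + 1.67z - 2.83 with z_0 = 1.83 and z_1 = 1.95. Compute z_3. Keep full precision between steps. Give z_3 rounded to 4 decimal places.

Secant update: z_(k+1) = z_k − f(z_k)·(z_k − z_(k-1))/(f(z_k) − f(z_(k-1))).
f(z_0) = 0.830416, f(z_1) = 1.094329
z_2 = 1.950000 - (1.094329)·(1.950000 - 1.830000)/(1.094329 - (0.830416)) = 1.452414; f(z_2) = -0.031241
z_3 = 1.452414 - (-0.031241)·(1.452414 - 1.950000)/(-0.031241 - (1.094329)) = 1.466225; f(z_3) = 0.001287

1.4662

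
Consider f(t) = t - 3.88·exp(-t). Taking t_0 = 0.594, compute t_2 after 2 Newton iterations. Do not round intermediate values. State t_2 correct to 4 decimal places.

Newton update: t ← t − f(t)/f'(t).
f'(t) = 1 + 3.88·exp(-t)
t_0 = 0.594000: f = -1.548204, f' = 3.142204 → t_1 = 0.594000 - (-1.548204)/(3.142204) = 1.086713
t_1 = 1.086713: f = -0.222103, f' = 2.308815 → t_2 = 1.086713 - (-0.222103)/(2.308815) = 1.182910

1.1829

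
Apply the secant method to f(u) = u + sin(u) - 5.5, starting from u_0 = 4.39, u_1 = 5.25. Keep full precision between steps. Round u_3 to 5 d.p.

5.85713

f(u_0) = -2.058481, f(u_1) = -1.108934
u_2 = 5.250000 - (-1.108934)·(5.250000 - 4.390000)/(-1.108934 - (-2.058481)) = 6.254357; f(u_2) = 0.725532
u_3 = 6.254357 - (0.725532)·(6.254357 - 5.250000)/(0.725532 - (-1.108934)) = 5.857133; f(u_3) = -0.056146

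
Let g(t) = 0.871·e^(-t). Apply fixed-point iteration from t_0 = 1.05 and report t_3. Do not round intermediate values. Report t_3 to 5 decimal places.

t_1 = g(1.050000) = 0.304796
t_2 = g(0.304796) = 0.642166
t_3 = g(0.642166) = 0.458278

0.45828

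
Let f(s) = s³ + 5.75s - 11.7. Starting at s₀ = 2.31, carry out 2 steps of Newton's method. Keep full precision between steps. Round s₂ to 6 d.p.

f'(s) = 3s² + 5.75
s_0 = 2.310000: f = 13.908891, f' = 21.758300 → s_1 = 2.310000 - (13.908891)/(21.758300) = 1.670755
s_1 = 1.670755: f = 2.570620, f' = 14.124264 → s_2 = 1.670755 - (2.570620)/(14.124264) = 1.488754

1.488754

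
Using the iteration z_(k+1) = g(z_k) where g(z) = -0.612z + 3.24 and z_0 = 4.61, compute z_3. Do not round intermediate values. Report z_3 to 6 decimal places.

1.413934

z_1 = g(4.610000) = 0.418680
z_2 = g(0.418680) = 2.983768
z_3 = g(2.983768) = 1.413934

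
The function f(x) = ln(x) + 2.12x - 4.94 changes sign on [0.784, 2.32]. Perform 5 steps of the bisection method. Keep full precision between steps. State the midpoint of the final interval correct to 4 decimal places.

2.0080

f(0.784000) = -3.521266, f(2.320000) = 0.819967 (opposite signs)
step 1: m = 1.552000, f(m) = -1.210216 < 0 → root in [1.552000, 2.320000]
step 2: m = 1.936000, f(m) = -0.175056 < 0 → root in [1.936000, 2.320000]
step 3: m = 2.128000, f(m) = 0.326543 > 0 → root in [1.936000, 2.128000]
step 4: m = 2.032000, f(m) = 0.076861 > 0 → root in [1.936000, 2.032000]
step 5: m = 1.984000, f(m) = -0.048805 < 0 → root in [1.984000, 2.032000]
Midpoint of [1.984000, 2.032000] = 2.008000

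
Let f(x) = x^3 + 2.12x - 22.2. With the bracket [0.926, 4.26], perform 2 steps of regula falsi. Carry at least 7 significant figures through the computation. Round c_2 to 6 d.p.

False-position update: c = (a·f(b) − b·f(a))/(f(b) − f(a)); replace the endpoint whose sign matches f(c).
f(0.926000) = -19.442857, f(4.260000) = 64.139976
step 1: c = 1.701548, f(c) = -13.666287 < 0 → new bracket [1.701548, 4.260000]
step 2: c = 2.150927, f(c) = -7.688793 < 0 → new bracket [2.150927, 4.260000]

2.150927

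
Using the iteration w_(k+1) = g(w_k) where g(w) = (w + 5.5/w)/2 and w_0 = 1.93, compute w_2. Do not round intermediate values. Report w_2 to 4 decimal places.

2.3456

w_1 = g(1.930000) = 2.389870
w_2 = g(2.389870) = 2.345625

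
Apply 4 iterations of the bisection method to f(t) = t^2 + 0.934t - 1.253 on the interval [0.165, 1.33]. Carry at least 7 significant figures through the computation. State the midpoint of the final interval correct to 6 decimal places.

f(0.165000) = -1.071665, f(1.330000) = 1.758120 (opposite signs)
step 1: m = 0.747500, f(m) = 0.003921 > 0 → root in [0.165000, 0.747500]
step 2: m = 0.456250, f(m) = -0.618698 < 0 → root in [0.456250, 0.747500]
step 3: m = 0.601875, f(m) = -0.328595 < 0 → root in [0.601875, 0.747500]
step 4: m = 0.674688, f(m) = -0.167639 < 0 → root in [0.674688, 0.747500]
Midpoint of [0.674688, 0.747500] = 0.711094

0.711094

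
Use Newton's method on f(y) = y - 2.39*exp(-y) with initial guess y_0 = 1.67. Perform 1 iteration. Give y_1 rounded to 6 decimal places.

f'(y) = 1 + 2.39*exp(-y)
y_0 = 1.670000: f = 1.220090, f' = 1.449910 → y_1 = 1.670000 - (1.220090)/(1.449910) = 0.828507

0.828507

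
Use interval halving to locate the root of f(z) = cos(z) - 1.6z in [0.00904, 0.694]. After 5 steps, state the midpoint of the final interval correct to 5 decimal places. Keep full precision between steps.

f(0.009040) = 0.985495, f(0.694000) = -0.341706 (opposite signs)
step 1: m = 0.351520, f(m) = 0.376418 > 0 → root in [0.351520, 0.694000]
step 2: m = 0.522760, f(m) = 0.030028 > 0 → root in [0.522760, 0.694000]
step 3: m = 0.608380, f(m) = -0.152833 < 0 → root in [0.522760, 0.608380]
step 4: m = 0.565570, f(m) = -0.060629 < 0 → root in [0.522760, 0.565570]
step 5: m = 0.544165, f(m) = -0.015104 < 0 → root in [0.522760, 0.544165]
Midpoint of [0.522760, 0.544165] = 0.533462

0.53346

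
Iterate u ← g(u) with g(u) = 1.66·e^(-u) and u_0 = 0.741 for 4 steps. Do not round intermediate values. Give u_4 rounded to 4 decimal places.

0.7593

u_1 = g(0.741000) = 0.791217
u_2 = g(0.791217) = 0.752466
u_3 = g(0.752466) = 0.782197
u_4 = g(0.782197) = 0.759284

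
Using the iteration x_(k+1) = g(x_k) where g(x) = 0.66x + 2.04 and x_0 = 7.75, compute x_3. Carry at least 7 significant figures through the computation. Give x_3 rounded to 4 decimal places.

6.5031

x_1 = g(7.750000) = 7.155000
x_2 = g(7.155000) = 6.762300
x_3 = g(6.762300) = 6.503118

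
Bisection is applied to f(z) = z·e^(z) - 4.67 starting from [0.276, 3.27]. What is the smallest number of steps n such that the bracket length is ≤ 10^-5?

Initial width b − a = 3.27 − 0.276 = 2.994000.
After n steps the width is (b−a)/2^n; need (b−a)/2^n ≤ 10^-5.
So n ≥ log₂(2.994000/10^-5) = log₂(299400.0000) ≈ 18.1917.
Hence n = 19.

19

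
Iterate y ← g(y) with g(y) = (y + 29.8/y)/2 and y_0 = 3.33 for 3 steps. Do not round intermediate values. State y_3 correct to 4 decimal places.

y_1 = g(3.330000) = 6.139474
y_2 = g(6.139474) = 5.496655
y_3 = g(5.496655) = 5.459067

5.4591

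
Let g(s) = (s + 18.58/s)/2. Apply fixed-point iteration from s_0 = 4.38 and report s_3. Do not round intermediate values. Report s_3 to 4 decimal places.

4.3105

s_1 = g(4.380000) = 4.311005
s_2 = g(4.311005) = 4.310452
s_3 = g(4.310452) = 4.310452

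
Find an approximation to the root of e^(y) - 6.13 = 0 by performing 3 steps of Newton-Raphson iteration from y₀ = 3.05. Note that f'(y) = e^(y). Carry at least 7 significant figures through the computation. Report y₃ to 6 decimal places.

1.819826

y_0 = 3.050000: f = 14.985344, f' = 21.115344 → y_1 = 3.050000 - (14.985344)/(21.115344) = 2.340310
y_1 = 2.340310: f = 4.254457, f' = 10.384457 → y_2 = 2.340310 - (4.254457)/(10.384457) = 1.930615
y_2 = 1.930615: f = 0.763752, f' = 6.893752 → y_3 = 1.930615 - (0.763752)/(6.893752) = 1.819826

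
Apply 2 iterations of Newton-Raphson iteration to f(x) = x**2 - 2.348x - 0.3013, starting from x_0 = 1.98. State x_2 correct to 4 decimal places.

2.4777

f'(x) = 2x - 2.348
x_0 = 1.980000: f = -1.029940, f' = 1.612000 → x_1 = 1.980000 - (-1.029940)/(1.612000) = 2.618921
x_1 = 2.618921: f = 0.408220, f' = 2.889841 → x_2 = 2.618921 - (0.408220)/(2.889841) = 2.477660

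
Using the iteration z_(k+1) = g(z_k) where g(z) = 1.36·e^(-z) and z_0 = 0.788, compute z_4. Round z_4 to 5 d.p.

0.70742

z_1 = g(0.788000) = 0.618465
z_2 = g(0.618465) = 0.732729
z_3 = g(0.732729) = 0.653610
z_4 = g(0.653610) = 0.707424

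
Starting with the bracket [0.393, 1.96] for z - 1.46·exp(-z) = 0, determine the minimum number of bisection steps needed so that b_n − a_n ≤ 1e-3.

11

Initial width b − a = 1.96 − 0.393 = 1.567000.
After n steps the width is (b−a)/2^n; need (b−a)/2^n ≤ 1e-3.
So n ≥ log₂(1.567000/1e-3) = log₂(1567.0000) ≈ 10.6138.
Hence n = 11.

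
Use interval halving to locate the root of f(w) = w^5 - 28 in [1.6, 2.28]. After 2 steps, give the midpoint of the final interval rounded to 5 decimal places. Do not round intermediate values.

2.02500

f(1.600000) = -17.514240, f(2.280000) = 33.613267 (opposite signs)
step 1: m = 1.940000, f(m) = -0.520511 < 0 → root in [1.940000, 2.280000]
step 2: m = 2.110000, f(m) = 13.822720 > 0 → root in [1.940000, 2.110000]
Midpoint of [1.940000, 2.110000] = 2.025000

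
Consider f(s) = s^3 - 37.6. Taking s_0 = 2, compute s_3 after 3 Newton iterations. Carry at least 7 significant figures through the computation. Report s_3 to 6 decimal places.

3.367860

f'(s) = 3s^2
s_0 = 2.000000: f = -29.600000, f' = 12.000000 → s_1 = 2.000000 - (-29.600000)/(12.000000) = 4.466667
s_1 = 4.466667: f = 51.514963, f' = 59.853333 → s_2 = 4.466667 - (51.514963)/(59.853333) = 3.605980
s_2 = 3.605980: f = 9.288891, f' = 39.009276 → s_3 = 3.605980 - (9.288891)/(39.009276) = 3.367860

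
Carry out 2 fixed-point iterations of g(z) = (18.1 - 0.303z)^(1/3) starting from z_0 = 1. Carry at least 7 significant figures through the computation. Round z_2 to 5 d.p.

z_1 = g(1.000000) = 2.610852
z_2 = g(2.610852) = 2.586763

2.58676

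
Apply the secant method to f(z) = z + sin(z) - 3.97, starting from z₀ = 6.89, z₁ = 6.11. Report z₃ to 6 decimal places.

4.983522

f(z_0) = 3.490254, f(z_1) = 1.967679
z_2 = 6.110000 - (1.967679)·(6.110000 - 6.890000)/(1.967679 - (3.490254)) = 5.101977; f(z_2) = 0.206912
z_3 = 5.101977 - (0.206912)·(5.101977 - 6.110000)/(0.206912 - (1.967679)) = 4.983522; f(z_3) = 0.050054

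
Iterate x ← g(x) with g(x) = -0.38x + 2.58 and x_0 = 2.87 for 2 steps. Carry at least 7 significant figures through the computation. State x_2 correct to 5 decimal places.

x_1 = g(2.870000) = 1.489400
x_2 = g(1.489400) = 2.014028

2.01403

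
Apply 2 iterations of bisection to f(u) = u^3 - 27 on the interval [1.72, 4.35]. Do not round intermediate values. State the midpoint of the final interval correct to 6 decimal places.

2.706250

f(1.720000) = -21.911552, f(4.350000) = 55.312875 (opposite signs)
step 1: m = 3.035000, f(m) = 0.956068 > 0 → root in [1.720000, 3.035000]
step 2: m = 2.377500, f(m) = -13.561166 < 0 → root in [2.377500, 3.035000]
Midpoint of [2.377500, 3.035000] = 2.706250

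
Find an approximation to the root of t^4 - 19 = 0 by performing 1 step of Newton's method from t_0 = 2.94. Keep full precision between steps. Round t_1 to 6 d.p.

2.391918

Newton update: t ← t − f(t)/f'(t).
f'(t) = 4t^3
t_0 = 2.940000: f = 55.711821, f' = 101.648736 → t_1 = 2.940000 - (55.711821)/(101.648736) = 2.391918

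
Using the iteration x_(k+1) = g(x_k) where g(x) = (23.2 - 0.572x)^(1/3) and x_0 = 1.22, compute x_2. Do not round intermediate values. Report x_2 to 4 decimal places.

x_1 = g(1.220000) = 2.823198
x_2 = g(2.823198) = 2.784314

2.7843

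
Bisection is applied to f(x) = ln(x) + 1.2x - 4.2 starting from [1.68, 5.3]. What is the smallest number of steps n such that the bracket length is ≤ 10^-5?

19

Initial width b − a = 5.3 − 1.68 = 3.620000.
After n steps the width is (b−a)/2^n; need (b−a)/2^n ≤ 10^-5.
So n ≥ log₂(3.620000/10^-5) = log₂(362000.0000) ≈ 18.4656.
Hence n = 19.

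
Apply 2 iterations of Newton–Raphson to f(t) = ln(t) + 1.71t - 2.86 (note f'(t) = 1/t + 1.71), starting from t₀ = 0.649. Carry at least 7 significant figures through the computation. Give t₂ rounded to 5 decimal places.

1.45179

t_0 = 0.649000: f = -2.182533, f' = 3.250832 → t_1 = 0.649000 - (-2.182533)/(3.250832) = 1.320377
t_1 = 1.320377: f = -0.324239, f' = 2.467360 → t_2 = 1.320377 - (-0.324239)/(2.467360) = 1.451788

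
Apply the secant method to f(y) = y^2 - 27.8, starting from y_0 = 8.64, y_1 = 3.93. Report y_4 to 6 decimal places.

5.270653

f(y_0) = 46.849600, f(y_1) = -12.355100
y_2 = 3.930000 - (-12.355100)·(3.930000 - 8.640000)/(-12.355100 - (46.849600)) = 4.912904; f(y_2) = -3.663377
y_3 = 4.912904 - (-3.663377)·(4.912904 - 3.930000)/(-3.663377 - (-12.355100)) = 5.327177; f(y_3) = 0.578813
y_4 = 5.327177 - (0.578813)·(5.327177 - 4.912904)/(0.578813 - (-3.663377)) = 5.270653; f(y_4) = -0.020221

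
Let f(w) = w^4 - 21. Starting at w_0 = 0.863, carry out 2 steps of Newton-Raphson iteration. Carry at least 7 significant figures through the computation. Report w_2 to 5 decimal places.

f'(w) = 4w^3
w_0 = 0.863000: f = -20.445319, f' = 2.570943 → w_1 = 0.863000 - (-20.445319)/(2.570943) = 8.815460
w_1 = 8.815460: f = 6018.208125, f' = 2740.280302 → w_2 = 8.815460 - (6018.208125)/(2740.280302) = 6.619259

6.61926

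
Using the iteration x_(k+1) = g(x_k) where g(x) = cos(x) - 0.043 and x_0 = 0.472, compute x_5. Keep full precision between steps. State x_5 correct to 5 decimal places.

0.73846

x_1 = g(0.472000) = 0.847661
x_2 = g(0.847661) = 0.618739
x_3 = g(0.618739) = 0.771611
x_4 = g(0.771611) = 0.673789
x_5 = g(0.673789) = 0.738463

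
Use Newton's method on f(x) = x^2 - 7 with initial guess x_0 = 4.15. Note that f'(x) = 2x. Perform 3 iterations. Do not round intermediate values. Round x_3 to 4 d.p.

x_0 = 4.150000: f = 10.222500, f' = 8.300000 → x_1 = 4.150000 - (10.222500)/(8.300000) = 2.918373
x_1 = 2.918373: f = 1.516904, f' = 5.836747 → x_2 = 2.918373 - (1.516904)/(5.836747) = 2.658485
x_2 = 2.658485: f = 0.067542, f' = 5.316970 → x_3 = 2.658485 - (0.067542)/(5.316970) = 2.645782

2.6458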